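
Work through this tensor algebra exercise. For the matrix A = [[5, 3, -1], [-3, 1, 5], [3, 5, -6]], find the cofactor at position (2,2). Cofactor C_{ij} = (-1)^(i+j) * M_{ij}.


To find cofactor C_{22}, delete row 2 and column 2.
The resulting 2x2 submatrix is: [[5, -1], [3, -6]]
Minor M_{22} = 5*-6 - -1*3
  = -30 - -3 = -27
Sign = (-1)^(2+2) = (-1)^4 = 1
Cofactor C_{22} = 1 * -27 = -27

-27


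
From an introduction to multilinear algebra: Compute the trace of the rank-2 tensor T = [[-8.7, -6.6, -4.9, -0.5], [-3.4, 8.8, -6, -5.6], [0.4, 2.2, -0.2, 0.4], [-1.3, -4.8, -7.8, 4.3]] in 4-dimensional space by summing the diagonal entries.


The contraction (trace) of a rank-2 tensor is the sum of its diagonal elements.
Diagonal entries: A[1,1] = -8.7, A[2,2] = 8.8, A[3,3] = -0.2, A[4,4] = 4.3
Tr(A) = -8.7 + 8.8 + -0.2 + 4.3 = 4.2

4.2


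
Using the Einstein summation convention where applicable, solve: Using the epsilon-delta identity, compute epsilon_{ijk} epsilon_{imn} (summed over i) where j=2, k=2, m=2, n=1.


Using the identity: epsilon_{ijk} epsilon_{imn} = delta_{jm} delta_{kn} - delta_{jn} delta_{km}.
delta_{22} = 1
delta_{21} = 0
delta_{21} = 0
delta_{22} = 1
Result = 1 * 0 - 0 * 1 = 0 - 0 = 0

0


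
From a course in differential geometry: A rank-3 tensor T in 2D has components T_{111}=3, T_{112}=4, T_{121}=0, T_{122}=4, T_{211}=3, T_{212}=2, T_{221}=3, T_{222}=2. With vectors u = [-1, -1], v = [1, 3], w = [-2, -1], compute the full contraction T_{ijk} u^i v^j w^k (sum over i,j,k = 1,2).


S = sum over i,j,k of T_{ijk} u_i v_j w_k. Expanding all 8 terms:
T_{111}*u_1*v_1*w_1 = 3*-1*1*-2 = 6  (running total: 6)
T_{112}*u_1*v_1*w_2 = 4*-1*1*-1 = 4  (running total: 10)
T_{121}*u_1*v_2*w_1 = 0*-1*3*-2 = 0  (running total: 10)
T_{122}*u_1*v_2*w_2 = 4*-1*3*-1 = 12  (running total: 22)
T_{211}*u_2*v_1*w_1 = 3*-1*1*-2 = 6  (running total: 28)
T_{212}*u_2*v_1*w_2 = 2*-1*1*-1 = 2  (running total: 30)
T_{221}*u_2*v_2*w_1 = 3*-1*3*-2 = 18  (running total: 48)
T_{222}*u_2*v_2*w_2 = 2*-1*3*-1 = 6  (running total: 54)
S = 54

54


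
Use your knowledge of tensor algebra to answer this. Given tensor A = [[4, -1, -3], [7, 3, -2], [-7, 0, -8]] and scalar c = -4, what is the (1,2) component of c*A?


Scalar multiplication: (cA)_{ij} = c * A_{ij}.
c = -4
A_{12} = -1
(cA)_{12} = -4 * -1 = 4

4


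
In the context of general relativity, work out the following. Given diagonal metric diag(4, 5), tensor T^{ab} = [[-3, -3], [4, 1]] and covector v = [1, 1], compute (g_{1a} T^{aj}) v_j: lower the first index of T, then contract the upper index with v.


Step 1: lower the first index. For a diagonal metric, g_{ia} T^{aj} = g_{ii} T^{ij} (no sum on i).
g_{11} = 4
S_1{}^1 = 4 * T^{11} = 4 * -3 = -12
S_1{}^2 = 4 * T^{12} = 4 * -3 = -12
Step 2: contract S_1{}^j with v_j.
S_1{}^1 * v_1 = -12 * 1 = -12
S_1{}^2 * v_2 = -12 * 1 = -12
Result = -12 + -12 = -24

-24


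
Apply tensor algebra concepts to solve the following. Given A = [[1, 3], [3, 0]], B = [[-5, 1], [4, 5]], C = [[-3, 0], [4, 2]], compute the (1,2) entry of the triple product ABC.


(ABC)_{12} = sum_m (AB)_{1m} C_{m2}. First compute row 1 of AB.
(AB)_{11} = 1*-5 + 3*4 = 7
(AB)_{12} = 1*1 + 3*5 = 16
Now contract with column 2 of C:
(AB)_{11} * C_{12} = 7 * 0 = 0
(AB)_{12} * C_{22} = 16 * 2 = 32
(ABC)_{12} = 0 + 32 = 32

32


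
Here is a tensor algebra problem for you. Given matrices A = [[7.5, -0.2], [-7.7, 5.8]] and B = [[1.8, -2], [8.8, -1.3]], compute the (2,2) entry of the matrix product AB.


(AB)_{ij} = sum_k A_{ik} B_{kj}.
For i=2, j=2:
A_{21} * B_{12} = -7.7 * -2 = 15.4
A_{22} * B_{22} = 5.8 * -1.3 = -7.54
Sum = 15.4 + -7.54 = 7.86

7.86


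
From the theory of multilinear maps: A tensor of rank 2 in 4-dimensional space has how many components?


The number of components of a rank-r tensor in d dimensions is d^r.
Here d = 4 and r = 2.
4^2 = 16

16


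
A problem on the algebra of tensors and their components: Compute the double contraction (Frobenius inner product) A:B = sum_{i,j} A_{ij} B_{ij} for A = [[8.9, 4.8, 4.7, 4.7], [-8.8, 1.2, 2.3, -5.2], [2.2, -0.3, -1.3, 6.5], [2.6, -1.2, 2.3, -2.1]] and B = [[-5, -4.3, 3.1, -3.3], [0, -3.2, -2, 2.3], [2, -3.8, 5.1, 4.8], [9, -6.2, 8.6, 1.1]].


A:B = sum over all i,j of A_{ij} * B_{ij}.
Row 1: 8.9*-5=-44.5, 4.8*-4.3=-20.64, 4.7*3.1=14.57, 4.7*-3.3=-15.51 => row sum = -66.08
Row 2: -8.8*0=0, 1.2*-3.2=-3.84, 2.3*-2=-4.6, -5.2*2.3=-11.96 => row sum = -20.4
Row 3: 2.2*2=4.4, -0.3*-3.8=1.14, -1.3*5.1=-6.63, 6.5*4.8=31.2 => row sum = 30.11
Row 4: 2.6*9=23.4, -1.2*-6.2=7.44, 2.3*8.6=19.78, -2.1*1.1=-2.31 => row sum = 48.31
Total = -66.08 + -20.4 + 30.11 + 48.31 = -8.06

-8.06


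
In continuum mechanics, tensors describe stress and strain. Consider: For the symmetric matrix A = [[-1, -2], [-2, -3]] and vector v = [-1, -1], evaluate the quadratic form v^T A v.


First compute Av:
(Av)_1 = -1*-1 + -2*-1 = 3
(Av)_2 = -2*-1 + -3*-1 = 5
Av = [3, 5]
Then v^T (Av) = -1*3 + -1*5
= -3 + -5 = -8

-8


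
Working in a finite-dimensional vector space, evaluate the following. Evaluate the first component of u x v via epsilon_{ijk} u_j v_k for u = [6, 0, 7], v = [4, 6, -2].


(u x v)_1 = sum_{j,k} epsilon_{1jk} u_j v_k. Only permutations of (1,2,3) contribute; the two non-zero terms are:
eps_{123} u_2 v_3 = 1 * 0 * -2 = 0
eps_{132} u_3 v_2 = -1 * 7 * 6 = -42
(u x v)_1 = -42

-42


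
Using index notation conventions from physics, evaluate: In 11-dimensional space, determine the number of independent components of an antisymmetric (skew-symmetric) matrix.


An antisymmetric rank-2 tensor satisfies A_{ij} = -A_{ji}, so diagonal entries are zero.
The independent components are the upper-triangular entries: C(n, 2) = n(n-1)/2.
n = 11
C(11, 2) = 11 * 10 / 2 = 110 / 2 = 55

55


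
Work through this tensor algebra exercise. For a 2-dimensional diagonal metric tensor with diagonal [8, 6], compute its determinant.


For a diagonal metric, the determinant is the product of diagonal entries.
Diagonal entries: 8, 6
det(g) = 8 * 6 = 48

48


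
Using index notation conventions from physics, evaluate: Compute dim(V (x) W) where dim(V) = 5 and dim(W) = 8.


The dimension of a tensor product is the product of dimensions.
dim(V) = 5, dim(W) = 8
dim(V (x) W) = 5 * 8 = 40

40


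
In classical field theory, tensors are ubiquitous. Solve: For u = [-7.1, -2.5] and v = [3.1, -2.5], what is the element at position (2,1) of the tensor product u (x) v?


The outer product entry T_{ij} = u_i * v_j.
We need i=2, j=1.
u_2 = -2.5, v_1 = 3.1
T_{2,1} = -2.5 * 3.1 = -7.75

-7.75


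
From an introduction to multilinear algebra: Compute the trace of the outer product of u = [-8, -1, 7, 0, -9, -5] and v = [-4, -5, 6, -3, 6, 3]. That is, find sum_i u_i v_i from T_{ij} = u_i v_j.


The outer product gives T_{ij} = u_i v_j.
The trace (contraction) is Tr(T) = sum_i T_{ii} = sum_i u_i v_i.
Diagonal entries:
T_{11} = u_1 * v_1 = -8 * -4 = 32
T_{22} = u_2 * v_2 = -1 * -5 = 5
T_{33} = u_3 * v_3 = 7 * 6 = 42
T_{44} = u_4 * v_4 = 0 * -3 = 0
T_{55} = u_5 * v_5 = -9 * 6 = -54
T_{66} = u_6 * v_6 = -5 * 3 = -15
Tr(T) = 32 + 5 + 42 + 0 + -54 + -15 = 10

10


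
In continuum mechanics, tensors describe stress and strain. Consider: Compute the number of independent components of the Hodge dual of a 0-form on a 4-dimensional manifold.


The Hodge dual of a p-form on an n-dimensional manifold is an (n-p)-form.
n = 4, p = 0, so dual degree = 4 - 0 = 4
The number of components is C(n, n-p) = C(4, 4) = 1

1


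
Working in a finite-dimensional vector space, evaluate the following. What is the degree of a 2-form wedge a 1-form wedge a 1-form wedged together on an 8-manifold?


The degree of a wedge product is the sum of the degrees of the individual forms.
Degrees: 2, 1, 1
Total degree = 2 + 1 + 1 = 4

4


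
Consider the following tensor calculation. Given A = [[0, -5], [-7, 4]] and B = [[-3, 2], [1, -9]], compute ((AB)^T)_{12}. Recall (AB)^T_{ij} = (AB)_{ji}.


(AB)^T_{ij} = (AB)_{ji} = sum_k A_{jk} B_{ki}.
For i=1, j=2 we need (AB)_{21}:
A_{21} * B_{11} = -7 * -3 = 21
A_{22} * B_{21} = 4 * 1 = 4
Sum = 21 + 4 = 25

25


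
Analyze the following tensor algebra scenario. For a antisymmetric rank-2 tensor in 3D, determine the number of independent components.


A antisymmetric rank-2 tensor in d dimensions has d(d-1)/2 independent components.
d = 3
d(d-1)/2 = 3 * 2 / 2 = 6 / 2 = 3

3


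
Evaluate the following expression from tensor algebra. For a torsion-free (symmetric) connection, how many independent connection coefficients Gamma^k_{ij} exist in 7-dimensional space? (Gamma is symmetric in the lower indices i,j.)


Christoffel symbols Gamma^k_{ij} are symmetric in i,j, so there are d * d(d+1)/2 independent symbols.
d = 7
d(d+1)/2 = 7 * 8 / 2 = 28
Total = 7 * 28 = 196

196


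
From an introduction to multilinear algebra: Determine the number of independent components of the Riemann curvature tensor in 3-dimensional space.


The Riemann tensor in d dimensions has d^2(d^2 - 1)/12 independent components.
d = 3, so d^2 = 9
d^2 - 1 = 8
d^2(d^2 - 1) = 9 * 8 = 72
Divide by 12: 72 / 12 = 6

6


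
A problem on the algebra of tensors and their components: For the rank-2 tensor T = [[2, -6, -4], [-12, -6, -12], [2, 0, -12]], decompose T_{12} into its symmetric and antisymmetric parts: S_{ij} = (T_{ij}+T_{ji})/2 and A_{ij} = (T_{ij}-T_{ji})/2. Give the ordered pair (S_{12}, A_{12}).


T_{12} = -6
T_{21} = -12
S_{12} = (-6 + -12)/2 = -18/2 = -9
A_{12} = (-6 - -12)/2 = 6/2 = 3
Check: S + A = -9 + 3 = -6 = T_{12}.

(-9, 3)


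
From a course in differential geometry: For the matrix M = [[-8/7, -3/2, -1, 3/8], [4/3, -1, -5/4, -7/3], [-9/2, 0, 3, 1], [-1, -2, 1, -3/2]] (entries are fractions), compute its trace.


The trace is the sum of diagonal entries.
Diagonal: M[1,1] = -8/7, M[2,2] = -1, M[3,3] = 3, M[4,4] = -3/2
Tr(M) = -8/7 + -1 + 3 + -3/2
Computing step by step:
After adding M[1,1]: -8/7
After adding M[2,2]: -15/7
After adding M[3,3]: 6/7
After adding M[4,4]: -9/14
Tr(M) = -9/14

-9/14


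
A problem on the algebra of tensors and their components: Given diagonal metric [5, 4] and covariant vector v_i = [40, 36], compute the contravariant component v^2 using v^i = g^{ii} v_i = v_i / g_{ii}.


To raise an index with a diagonal metric: v^i = v_i / g_{ii}.
For index 2: v_2 = 36, g_{22} = 4
v^2 = 36 / 4 = 9

9


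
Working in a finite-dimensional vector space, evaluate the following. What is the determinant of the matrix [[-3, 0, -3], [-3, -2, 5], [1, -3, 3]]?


Expanding along the first row, det(A) = a11*M_11 - a12*M_12 + a13*M_13, where M_1j is the (1,j) minor.
Minor M_11 = -2*3 - 5*-3 = 9
Minor M_12 = -3*3 - 5*1 = -14
Minor M_13 = -3*-3 - -2*1 = 11
det = -3*(9) - 0*(-14) + -3*(11)
    = -27 - 0 + -33
    = -60

-60


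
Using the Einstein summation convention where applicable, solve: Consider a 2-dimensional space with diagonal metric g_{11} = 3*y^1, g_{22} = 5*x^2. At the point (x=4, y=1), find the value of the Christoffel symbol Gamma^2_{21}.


For a diagonal metric, Gamma^k_{ij} = (1/2) g^{kk} (dg_{ik}/dx_j + dg_{jk}/dx_i - dg_{ij}/dx_k).
The metric is diagonal, so g_{ab} = 0 for a != b.
At the given point: g_{11} = 3, g_{22} = 80
g^{22} = 1/80
dg_{22}/dx_1 = dg_{22}/dx_1 = 40
dg_{12}/dx_2 = 0 (off-diagonal)
dg_{21}/dx_2 = 0 (off-diagonal)
Numerator = 40 + 0 - 0 = 40
Gamma^2_{21} = 40 / (2 * 80) = 1/4

1/4


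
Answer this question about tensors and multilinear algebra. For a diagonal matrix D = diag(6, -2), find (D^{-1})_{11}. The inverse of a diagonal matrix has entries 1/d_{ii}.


For a diagonal matrix, the inverse has entries (D^{-1})_{ii} = 1/d_{ii}.
The diagonal entries are: d_{11} = 6, d_{22} = -2
We need (D^{-1})_{11} = 1/d_{11} = 1/6 = 1/6

1/6


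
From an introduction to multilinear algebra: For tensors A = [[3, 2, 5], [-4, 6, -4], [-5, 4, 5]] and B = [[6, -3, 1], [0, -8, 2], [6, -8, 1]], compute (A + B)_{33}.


Tensor addition is component-wise: (A + B)_{ij} = A_{ij} + B_{ij}.
A_{33} = 5
B_{33} = 1
(A + B)_{33} = 5 + 1 = 6

6


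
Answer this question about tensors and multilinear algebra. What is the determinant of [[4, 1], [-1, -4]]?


For a 2x2 matrix [[a, b], [c, d]], det = a*d - b*c.
a = 4, b = 1, c = -1, d = -4
a*d = 4 * -4 = -16
b*c = 1 * -1 = -1
det = -16 - -1 = -15

-15


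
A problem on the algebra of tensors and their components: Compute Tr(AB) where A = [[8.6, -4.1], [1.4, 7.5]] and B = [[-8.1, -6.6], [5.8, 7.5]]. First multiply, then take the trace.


Tr(AB) = sum_i (AB)_{ii} where (AB)_{ii} = sum_k A_{ik} B_{ki}.
(AB)_{11} = 8.6*-8.1 + -4.1*5.8 = -93.44
(AB)_{22} = 1.4*-6.6 + 7.5*7.5 = 47.01
Tr(AB) = -93.44 + 47.01 = -46.43

-46.43


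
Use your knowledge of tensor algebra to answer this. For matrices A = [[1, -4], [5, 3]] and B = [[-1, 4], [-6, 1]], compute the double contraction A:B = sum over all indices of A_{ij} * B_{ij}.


A:B = sum over all i,j of A_{ij} * B_{ij}.
Row 1: 1*-1=-1, -4*4=-16 => row sum = -17
Row 2: 5*-6=-30, 3*1=3 => row sum = -27
Total = -17 + -27 = -44

-44


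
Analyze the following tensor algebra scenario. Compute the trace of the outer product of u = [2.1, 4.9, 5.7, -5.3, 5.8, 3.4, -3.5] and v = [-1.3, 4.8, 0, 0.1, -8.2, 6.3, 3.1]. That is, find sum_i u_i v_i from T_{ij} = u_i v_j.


The outer product gives T_{ij} = u_i v_j.
The trace (contraction) is Tr(T) = sum_i T_{ii} = sum_i u_i v_i.
Diagonal entries:
T_{11} = u_1 * v_1 = 2.1 * -1.3 = -2.73
T_{22} = u_2 * v_2 = 4.9 * 4.8 = 23.52
T_{33} = u_3 * v_3 = 5.7 * 0 = 0
T_{44} = u_4 * v_4 = -5.3 * 0.1 = -0.53
T_{55} = u_5 * v_5 = 5.8 * -8.2 = -47.56
T_{66} = u_6 * v_6 = 3.4 * 6.3 = 21.42
T_{77} = u_7 * v_7 = -3.5 * 3.1 = -10.85
Tr(T) = -2.73 + 23.52 + 0 + -0.53 + -47.56 + 21.42 + -10.85 = -16.73

-16.73


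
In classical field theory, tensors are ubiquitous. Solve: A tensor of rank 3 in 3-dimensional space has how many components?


The number of components of a rank-r tensor in d dimensions is d^r.
Here d = 3 and r = 3.
3^3 = 27

27


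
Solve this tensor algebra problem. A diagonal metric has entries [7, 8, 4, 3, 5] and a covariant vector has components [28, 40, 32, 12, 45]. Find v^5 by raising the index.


To raise an index with a diagonal metric: v^i = v_i / g_{ii}.
For index 5: v_5 = 45, g_{55} = 5
v^5 = 45 / 5 = 9

9


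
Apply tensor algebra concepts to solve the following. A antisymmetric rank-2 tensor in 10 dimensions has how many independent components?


A antisymmetric rank-2 tensor in d dimensions has d(d-1)/2 independent components.
d = 10
d(d-1)/2 = 10 * 9 / 2 = 90 / 2 = 45

45


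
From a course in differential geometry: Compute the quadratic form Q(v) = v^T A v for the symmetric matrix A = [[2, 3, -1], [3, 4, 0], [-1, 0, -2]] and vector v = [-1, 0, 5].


First compute Av:
(Av)_1 = 2*-1 + 3*0 + -1*5 = -7
(Av)_2 = 3*-1 + 4*0 + 0*5 = -3
(Av)_3 = -1*-1 + 0*0 + -2*5 = -9
Av = [-7, -3, -9]
Then v^T (Av) = -1*-7 + 0*-3 + 5*-9
= 7 + 0 + -45 = -38

-38


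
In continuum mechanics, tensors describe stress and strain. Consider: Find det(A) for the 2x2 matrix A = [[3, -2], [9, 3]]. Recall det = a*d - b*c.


For a 2x2 matrix [[a, b], [c, d]], det = a*d - b*c.
a = 3, b = -2, c = 9, d = 3
a*d = 3 * 3 = 9
b*c = -2 * 9 = -18
det = 9 - -18 = 27

27


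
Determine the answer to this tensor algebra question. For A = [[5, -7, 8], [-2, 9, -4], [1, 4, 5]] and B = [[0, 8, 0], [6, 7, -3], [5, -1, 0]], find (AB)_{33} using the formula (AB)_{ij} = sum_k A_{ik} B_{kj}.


(AB)_{ij} = sum_k A_{ik} B_{kj}.
For i=3, j=3:
A_{31} * B_{13} = 1 * 0 = 0
A_{32} * B_{23} = 4 * -3 = -12
A_{33} * B_{33} = 5 * 0 = 0
Sum = 0 + -12 + 0 = -12

-12


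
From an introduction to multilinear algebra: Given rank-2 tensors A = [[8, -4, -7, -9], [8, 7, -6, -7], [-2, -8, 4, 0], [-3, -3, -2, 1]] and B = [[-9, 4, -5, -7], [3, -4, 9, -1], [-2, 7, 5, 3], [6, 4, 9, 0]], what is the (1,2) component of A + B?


Tensor addition is component-wise: (A + B)_{ij} = A_{ij} + B_{ij}.
A_{12} = -4
B_{12} = 4
(A + B)_{12} = -4 + 4 = 0

0


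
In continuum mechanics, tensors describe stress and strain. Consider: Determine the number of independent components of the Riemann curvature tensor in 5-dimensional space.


The Riemann tensor in d dimensions has d^2(d^2 - 1)/12 independent components.
d = 5, so d^2 = 25
d^2 - 1 = 24
d^2(d^2 - 1) = 25 * 24 = 600
Divide by 12: 600 / 12 = 50

50


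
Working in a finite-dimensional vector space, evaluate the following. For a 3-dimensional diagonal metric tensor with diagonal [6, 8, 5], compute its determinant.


For a diagonal metric, the determinant is the product of diagonal entries.
Diagonal entries: 6, 8, 5
det(g) = 6 * 8 * 5 = 240

240


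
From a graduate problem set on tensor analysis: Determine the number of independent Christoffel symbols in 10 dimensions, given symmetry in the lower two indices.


Christoffel symbols Gamma^k_{ij} are symmetric in i,j, so there are d * d(d+1)/2 independent symbols.
d = 10
d(d+1)/2 = 10 * 11 / 2 = 55
Total = 10 * 55 = 550

550


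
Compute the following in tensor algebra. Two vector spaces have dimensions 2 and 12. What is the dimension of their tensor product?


The dimension of a tensor product is the product of dimensions.
dim(V) = 2, dim(W) = 12
dim(V (x) W) = 2 * 12 = 24

24


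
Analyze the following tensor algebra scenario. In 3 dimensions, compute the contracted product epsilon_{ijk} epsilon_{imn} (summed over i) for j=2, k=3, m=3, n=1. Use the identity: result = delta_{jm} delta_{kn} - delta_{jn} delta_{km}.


Using the identity: epsilon_{ijk} epsilon_{imn} = delta_{jm} delta_{kn} - delta_{jn} delta_{km}.
delta_{23} = 0
delta_{31} = 0
delta_{21} = 0
delta_{33} = 1
Result = 0 * 0 - 0 * 1 = 0 - 0 = 0

0


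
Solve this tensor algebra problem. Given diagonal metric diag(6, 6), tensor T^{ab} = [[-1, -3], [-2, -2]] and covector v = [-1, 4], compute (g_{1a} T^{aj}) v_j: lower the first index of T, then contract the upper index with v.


Step 1: lower the first index. For a diagonal metric, g_{ia} T^{aj} = g_{ii} T^{ij} (no sum on i).
g_{11} = 6
S_1{}^1 = 6 * T^{11} = 6 * -1 = -6
S_1{}^2 = 6 * T^{12} = 6 * -3 = -18
Step 2: contract S_1{}^j with v_j.
S_1{}^1 * v_1 = -6 * -1 = 6
S_1{}^2 * v_2 = -18 * 4 = -72
Result = 6 + -72 = -66

-66


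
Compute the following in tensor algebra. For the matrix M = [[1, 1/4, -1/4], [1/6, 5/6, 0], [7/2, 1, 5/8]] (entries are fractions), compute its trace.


The trace is the sum of diagonal entries.
Diagonal: M[1,1] = 1, M[2,2] = 5/6, M[3,3] = 5/8
Tr(M) = 1 + 5/6 + 5/8
Computing step by step:
After adding M[1,1]: 1
After adding M[2,2]: 11/6
After adding M[3,3]: 59/24
Tr(M) = 59/24

59/24


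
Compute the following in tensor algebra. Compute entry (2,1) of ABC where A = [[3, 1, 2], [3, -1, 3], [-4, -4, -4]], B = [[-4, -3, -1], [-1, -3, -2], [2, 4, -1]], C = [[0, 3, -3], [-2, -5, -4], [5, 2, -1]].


(ABC)_{21} = sum_m (AB)_{2m} C_{m1}. First compute row 2 of AB.
(AB)_{21} = 3*-4 + -1*-1 + 3*2 = -5
(AB)_{22} = 3*-3 + -1*-3 + 3*4 = 6
(AB)_{23} = 3*-1 + -1*-2 + 3*-1 = -4
Now contract with column 1 of C:
(AB)_{21} * C_{11} = -5 * 0 = 0
(AB)_{22} * C_{21} = 6 * -2 = -12
(AB)_{23} * C_{31} = -4 * 5 = -20
(ABC)_{21} = 0 + -12 + -20 = -32

-32


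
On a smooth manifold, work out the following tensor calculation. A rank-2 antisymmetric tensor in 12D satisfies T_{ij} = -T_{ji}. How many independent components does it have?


An antisymmetric rank-2 tensor satisfies A_{ij} = -A_{ji}, so diagonal entries are zero.
The independent components are the upper-triangular entries: C(n, 2) = n(n-1)/2.
n = 12
C(12, 2) = 12 * 11 / 2 = 132 / 2 = 66

66


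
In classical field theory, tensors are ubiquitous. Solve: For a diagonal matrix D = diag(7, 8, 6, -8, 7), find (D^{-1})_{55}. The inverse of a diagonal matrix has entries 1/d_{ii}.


For a diagonal matrix, the inverse has entries (D^{-1})_{ii} = 1/d_{ii}.
The diagonal entries are: d_{11} = 7, d_{22} = 8, d_{33} = 6, d_{44} = -8, d_{55} = 7
We need (D^{-1})_{55} = 1/d_{55} = 1/7 = 1/7

1/7


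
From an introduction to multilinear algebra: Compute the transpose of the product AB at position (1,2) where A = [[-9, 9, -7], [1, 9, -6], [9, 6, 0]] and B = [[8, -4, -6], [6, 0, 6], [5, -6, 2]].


(AB)^T_{ij} = (AB)_{ji} = sum_k A_{jk} B_{ki}.
For i=1, j=2 we need (AB)_{21}:
A_{21} * B_{11} = 1 * 8 = 8
A_{22} * B_{21} = 9 * 6 = 54
A_{23} * B_{31} = -6 * 5 = -30
Sum = 8 + 54 + -30 = 32

32


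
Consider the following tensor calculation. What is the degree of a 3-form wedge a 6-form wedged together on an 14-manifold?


The degree of a wedge product is the sum of the degrees of the individual forms.
Degrees: 3, 6
Total degree = 3 + 6 = 9

9


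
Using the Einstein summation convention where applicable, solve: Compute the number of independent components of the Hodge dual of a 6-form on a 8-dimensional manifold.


The Hodge dual of a p-form on an n-dimensional manifold is an (n-p)-form.
n = 8, p = 6, so dual degree = 8 - 6 = 2
The number of components is C(n, n-p) = C(8, 2) = 28

28


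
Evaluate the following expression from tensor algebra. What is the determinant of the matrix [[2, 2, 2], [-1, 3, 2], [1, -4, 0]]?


Expanding along the first row, det(A) = a11*M_11 - a12*M_12 + a13*M_13, where M_1j is the (1,j) minor.
Minor M_11 = 3*0 - 2*-4 = 8
Minor M_12 = -1*0 - 2*1 = -2
Minor M_13 = -1*-4 - 3*1 = 1
det = 2*(8) - 2*(-2) + 2*(1)
    = 16 - -4 + 2
    = 22

22


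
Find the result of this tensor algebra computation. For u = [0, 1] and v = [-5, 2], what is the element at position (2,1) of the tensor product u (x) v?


The outer product entry T_{ij} = u_i * v_j.
We need i=2, j=1.
u_2 = 1, v_1 = -5
T_{2,1} = 1 * -5 = -5

-5


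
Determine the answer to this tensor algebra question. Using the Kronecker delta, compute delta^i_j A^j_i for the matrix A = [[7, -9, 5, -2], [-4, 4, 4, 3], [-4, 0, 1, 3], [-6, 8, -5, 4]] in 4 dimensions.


The contraction (trace) of a rank-2 tensor is the sum of its diagonal elements.
Diagonal entries: A[1,1] = 7, A[2,2] = 4, A[3,3] = 1, A[4,4] = 4
Tr(A) = 7 + 4 + 1 + 4 = 16

16


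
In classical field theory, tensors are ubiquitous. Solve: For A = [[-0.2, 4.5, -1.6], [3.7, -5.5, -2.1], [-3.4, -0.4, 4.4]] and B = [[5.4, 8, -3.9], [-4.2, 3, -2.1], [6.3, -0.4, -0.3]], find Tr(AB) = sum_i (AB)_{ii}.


Tr(AB) = sum_i (AB)_{ii} where (AB)_{ii} = sum_k A_{ik} B_{ki}.
(AB)_{11} = -0.2*5.4 + 4.5*-4.2 + -1.6*6.3 = -30.06
(AB)_{22} = 3.7*8 + -5.5*3 + -2.1*-0.4 = 13.94
(AB)_{33} = -3.4*-3.9 + -0.4*-2.1 + 4.4*-0.3 = 12.78
Tr(AB) = -30.06 + 13.94 + 12.78 = -3.34

-3.34


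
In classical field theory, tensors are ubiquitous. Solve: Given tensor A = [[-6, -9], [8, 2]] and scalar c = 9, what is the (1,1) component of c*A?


Scalar multiplication: (cA)_{ij} = c * A_{ij}.
c = 9
A_{11} = -6
(cA)_{11} = 9 * -6 = -54

-54


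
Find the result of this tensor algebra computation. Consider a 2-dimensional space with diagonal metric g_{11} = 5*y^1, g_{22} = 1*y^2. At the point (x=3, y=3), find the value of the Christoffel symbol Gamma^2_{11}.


For a diagonal metric, Gamma^k_{ij} = (1/2) g^{kk} (dg_{ik}/dx_j + dg_{jk}/dx_i - dg_{ij}/dx_k).
The metric is diagonal, so g_{ab} = 0 for a != b.
At the given point: g_{11} = 15, g_{22} = 9
g^{22} = 1/9
dg_{12}/dx_1 = 0 (off-diagonal)
dg_{12}/dx_1 = 0 (off-diagonal)
dg_{11}/dx_2 = dg_{11}/dx_2 = 5
Numerator = 0 + 0 - 5 = -5
Gamma^2_{11} = -5 / (2 * 9) = -5/18

-5/18


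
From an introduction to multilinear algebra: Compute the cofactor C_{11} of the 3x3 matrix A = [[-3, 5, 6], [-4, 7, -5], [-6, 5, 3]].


To find cofactor C_{11}, delete row 1 and column 1.
The resulting 2x2 submatrix is: [[7, -5], [5, 3]]
Minor M_{11} = 7*3 - -5*5
  = 21 - -25 = 46
Sign = (-1)^(1+1) = (-1)^2 = 1
Cofactor C_{11} = 1 * 46 = 46

46


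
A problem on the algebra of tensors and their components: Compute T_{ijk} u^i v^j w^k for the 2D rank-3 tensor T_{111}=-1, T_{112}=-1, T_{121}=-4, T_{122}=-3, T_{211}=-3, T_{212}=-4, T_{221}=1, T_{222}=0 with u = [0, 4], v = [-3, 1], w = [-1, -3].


S = sum over i,j,k of T_{ijk} u_i v_j w_k. Expanding all 8 terms:
T_{111}*u_1*v_1*w_1 = -1*0*-3*-1 = 0  (running total: 0)
T_{112}*u_1*v_1*w_2 = -1*0*-3*-3 = 0  (running total: 0)
T_{121}*u_1*v_2*w_1 = -4*0*1*-1 = 0  (running total: 0)
T_{122}*u_1*v_2*w_2 = -3*0*1*-3 = 0  (running total: 0)
T_{211}*u_2*v_1*w_1 = -3*4*-3*-1 = -36  (running total: -36)
T_{212}*u_2*v_1*w_2 = -4*4*-3*-3 = -144  (running total: -180)
T_{221}*u_2*v_2*w_1 = 1*4*1*-1 = -4  (running total: -184)
T_{222}*u_2*v_2*w_2 = 0*4*1*-3 = 0  (running total: -184)
S = -184

-184


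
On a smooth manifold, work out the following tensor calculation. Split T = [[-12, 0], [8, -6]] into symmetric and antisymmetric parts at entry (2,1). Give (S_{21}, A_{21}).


T_{21} = 8
T_{12} = 0
S_{21} = (8 + 0)/2 = 8/2 = 4
A_{21} = (8 - 0)/2 = 8/2 = 4
Check: S + A = 4 + 4 = 8 = T_{21}.

(4, 4)


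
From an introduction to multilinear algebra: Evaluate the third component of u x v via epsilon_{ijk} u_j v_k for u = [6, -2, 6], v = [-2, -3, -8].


(u x v)_3 = sum_{j,k} epsilon_{3jk} u_j v_k. Only permutations of (1,2,3) contribute; the two non-zero terms are:
eps_{312} u_1 v_2 = 1 * 6 * -3 = -18
eps_{321} u_2 v_1 = -1 * -2 * -2 = -4
(u x v)_3 = -22

-22


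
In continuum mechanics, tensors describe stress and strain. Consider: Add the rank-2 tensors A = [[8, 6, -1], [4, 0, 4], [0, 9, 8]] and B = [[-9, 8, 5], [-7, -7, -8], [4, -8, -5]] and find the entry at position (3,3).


Tensor addition is component-wise: (A + B)_{ij} = A_{ij} + B_{ij}.
A_{33} = 8
B_{33} = -5
(A + B)_{33} = 8 + -5 = 3

3


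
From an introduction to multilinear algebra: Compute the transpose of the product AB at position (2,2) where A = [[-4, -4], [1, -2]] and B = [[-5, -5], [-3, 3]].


(AB)^T_{ij} = (AB)_{ji} = sum_k A_{jk} B_{ki}.
For i=2, j=2 we need (AB)_{22}:
A_{21} * B_{12} = 1 * -5 = -5
A_{22} * B_{22} = -2 * 3 = -6
Sum = -5 + -6 = -11

-11


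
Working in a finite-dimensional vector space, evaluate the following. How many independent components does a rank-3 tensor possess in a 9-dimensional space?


The number of components of a rank-r tensor in d dimensions is d^r.
Here d = 9 and r = 3.
9^3 = 729

729


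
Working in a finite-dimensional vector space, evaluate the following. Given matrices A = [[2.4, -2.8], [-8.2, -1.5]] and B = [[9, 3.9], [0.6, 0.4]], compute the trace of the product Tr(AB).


Tr(AB) = sum_i (AB)_{ii} where (AB)_{ii} = sum_k A_{ik} B_{ki}.
(AB)_{11} = 2.4*9 + -2.8*0.6 = 19.92
(AB)_{22} = -8.2*3.9 + -1.5*0.4 = -32.58
Tr(AB) = 19.92 + -32.58 = -12.66

-12.66


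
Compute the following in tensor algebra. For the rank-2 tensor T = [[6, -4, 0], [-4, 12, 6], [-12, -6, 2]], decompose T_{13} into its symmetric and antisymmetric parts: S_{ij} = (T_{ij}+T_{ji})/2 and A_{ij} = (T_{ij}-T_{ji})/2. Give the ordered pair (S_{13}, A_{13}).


T_{13} = 0
T_{31} = -12
S_{13} = (0 + -12)/2 = -12/2 = -6
A_{13} = (0 - -12)/2 = 12/2 = 6
Check: S + A = -6 + 6 = 0 = T_{13}.

(-6, 6)


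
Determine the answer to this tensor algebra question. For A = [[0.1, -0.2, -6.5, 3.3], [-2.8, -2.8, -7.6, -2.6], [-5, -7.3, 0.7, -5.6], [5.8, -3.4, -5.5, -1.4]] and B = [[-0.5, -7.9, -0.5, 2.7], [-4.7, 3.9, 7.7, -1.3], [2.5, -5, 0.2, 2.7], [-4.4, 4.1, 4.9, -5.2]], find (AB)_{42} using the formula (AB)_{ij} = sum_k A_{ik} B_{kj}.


(AB)_{ij} = sum_k A_{ik} B_{kj}.
For i=4, j=2:
A_{41} * B_{12} = 5.8 * -7.9 = -45.82
A_{42} * B_{22} = -3.4 * 3.9 = -13.26
A_{43} * B_{32} = -5.5 * -5 = 27.5
A_{44} * B_{42} = -1.4 * 4.1 = -5.74
Sum = -45.82 + -13.26 + 27.5 + -5.74 = -37.32

-37.32


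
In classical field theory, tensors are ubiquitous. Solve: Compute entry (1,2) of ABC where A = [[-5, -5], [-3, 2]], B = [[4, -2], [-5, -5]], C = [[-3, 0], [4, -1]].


(ABC)_{12} = sum_m (AB)_{1m} C_{m2}. First compute row 1 of AB.
(AB)_{11} = -5*4 + -5*-5 = 5
(AB)_{12} = -5*-2 + -5*-5 = 35
Now contract with column 2 of C:
(AB)_{11} * C_{12} = 5 * 0 = 0
(AB)_{12} * C_{22} = 35 * -1 = -35
(ABC)_{12} = 0 + -35 = -35

-35


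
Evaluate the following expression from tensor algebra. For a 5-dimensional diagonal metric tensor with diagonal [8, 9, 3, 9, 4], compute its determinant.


For a diagonal metric, the determinant is the product of diagonal entries.
Diagonal entries: 8, 9, 3, 9, 4
det(g) = 8 * 9 * 3 * 9 * 4 = 7776

7776


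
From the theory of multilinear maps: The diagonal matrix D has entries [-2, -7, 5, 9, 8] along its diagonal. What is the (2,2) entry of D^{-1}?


For a diagonal matrix, the inverse has entries (D^{-1})_{ii} = 1/d_{ii}.
The diagonal entries are: d_{11} = -2, d_{22} = -7, d_{33} = 5, d_{44} = 9, d_{55} = 8
We need (D^{-1})_{22} = 1/d_{22} = 1/-7 = -1/7

-1/7


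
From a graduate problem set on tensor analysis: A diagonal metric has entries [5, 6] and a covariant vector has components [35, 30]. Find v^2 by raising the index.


To raise an index with a diagonal metric: v^i = v_i / g_{ii}.
For index 2: v_2 = 30, g_{22} = 6
v^2 = 30 / 6 = 5

5


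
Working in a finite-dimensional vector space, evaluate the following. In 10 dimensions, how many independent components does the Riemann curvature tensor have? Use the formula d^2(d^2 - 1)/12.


The Riemann tensor in d dimensions has d^2(d^2 - 1)/12 independent components.
d = 10, so d^2 = 100
d^2 - 1 = 99
d^2(d^2 - 1) = 100 * 99 = 9900
Divide by 12: 9900 / 12 = 825

825


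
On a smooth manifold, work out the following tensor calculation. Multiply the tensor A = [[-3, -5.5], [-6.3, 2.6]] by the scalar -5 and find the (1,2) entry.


Scalar multiplication: (cA)_{ij} = c * A_{ij}.
c = -5
A_{12} = -5.5
(cA)_{12} = -5 * -5.5 = 27.5

27.5


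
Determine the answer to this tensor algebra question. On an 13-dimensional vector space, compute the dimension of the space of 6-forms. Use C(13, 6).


The dimension of the space of p-forms on an n-dimensional space is C(n, p).
n = 13, p = 6
C(13, 6) = 13! / (6! * 7!) = 1716

1716


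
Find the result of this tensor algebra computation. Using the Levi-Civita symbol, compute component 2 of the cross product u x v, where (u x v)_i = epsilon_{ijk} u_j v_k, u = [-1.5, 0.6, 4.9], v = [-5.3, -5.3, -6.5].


(u x v)_2 = sum_{j,k} epsilon_{2jk} u_j v_k. Only permutations of (1,2,3) contribute; the two non-zero terms are:
eps_{213} u_1 v_3 = -1 * -1.5 * -6.5 = -9.75
eps_{231} u_3 v_1 = 1 * 4.9 * -5.3 = -25.97
(u x v)_2 = -35.72

-35.72


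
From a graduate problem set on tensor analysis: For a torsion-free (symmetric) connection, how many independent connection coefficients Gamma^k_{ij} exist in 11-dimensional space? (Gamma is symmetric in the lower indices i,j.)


Christoffel symbols Gamma^k_{ij} are symmetric in i,j, so there are d * d(d+1)/2 independent symbols.
d = 11
d(d+1)/2 = 11 * 12 / 2 = 66
Total = 11 * 66 = 726

726


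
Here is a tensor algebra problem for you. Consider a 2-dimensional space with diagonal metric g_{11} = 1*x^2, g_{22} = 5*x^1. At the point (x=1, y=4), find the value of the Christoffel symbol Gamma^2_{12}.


For a diagonal metric, Gamma^k_{ij} = (1/2) g^{kk} (dg_{ik}/dx_j + dg_{jk}/dx_i - dg_{ij}/dx_k).
The metric is diagonal, so g_{ab} = 0 for a != b.
At the given point: g_{11} = 1, g_{22} = 5
g^{22} = 1/5
dg_{12}/dx_2 = 0 (off-diagonal)
dg_{22}/dx_1 = dg_{22}/dx_1 = 5
dg_{12}/dx_2 = 0 (off-diagonal)
Numerator = 0 + 5 - 0 = 5
Gamma^2_{12} = 5 / (2 * 5) = 1/2

1/2


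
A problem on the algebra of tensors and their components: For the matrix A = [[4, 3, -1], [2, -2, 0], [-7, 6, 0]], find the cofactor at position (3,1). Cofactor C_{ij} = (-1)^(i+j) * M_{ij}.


To find cofactor C_{31}, delete row 3 and column 1.
The resulting 2x2 submatrix is: [[3, -1], [-2, 0]]
Minor M_{31} = 3*0 - -1*-2
  = 0 - 2 = -2
Sign = (-1)^(3+1) = (-1)^4 = 1
Cofactor C_{31} = 1 * -2 = -2

-2


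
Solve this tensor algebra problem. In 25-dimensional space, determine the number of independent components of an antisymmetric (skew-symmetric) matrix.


An antisymmetric rank-2 tensor satisfies A_{ij} = -A_{ji}, so diagonal entries are zero.
The independent components are the upper-triangular entries: C(n, 2) = n(n-1)/2.
n = 25
C(25, 2) = 25 * 24 / 2 = 600 / 2 = 300

300


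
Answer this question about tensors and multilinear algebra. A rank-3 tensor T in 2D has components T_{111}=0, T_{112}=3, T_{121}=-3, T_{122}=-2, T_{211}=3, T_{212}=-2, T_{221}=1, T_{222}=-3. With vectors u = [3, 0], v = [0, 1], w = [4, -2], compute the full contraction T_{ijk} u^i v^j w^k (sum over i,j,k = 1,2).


S = sum over i,j,k of T_{ijk} u_i v_j w_k. Expanding all 8 terms:
T_{111}*u_1*v_1*w_1 = 0*3*0*4 = 0  (running total: 0)
T_{112}*u_1*v_1*w_2 = 3*3*0*-2 = 0  (running total: 0)
T_{121}*u_1*v_2*w_1 = -3*3*1*4 = -36  (running total: -36)
T_{122}*u_1*v_2*w_2 = -2*3*1*-2 = 12  (running total: -24)
T_{211}*u_2*v_1*w_1 = 3*0*0*4 = 0  (running total: -24)
T_{212}*u_2*v_1*w_2 = -2*0*0*-2 = 0  (running total: -24)
T_{221}*u_2*v_2*w_1 = 1*0*1*4 = 0  (running total: -24)
T_{222}*u_2*v_2*w_2 = -3*0*1*-2 = 0  (running total: -24)
S = -24

-24


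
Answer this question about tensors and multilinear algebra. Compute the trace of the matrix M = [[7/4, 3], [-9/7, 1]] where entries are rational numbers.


The trace is the sum of diagonal entries.
Diagonal: M[1,1] = 7/4, M[2,2] = 1
Tr(M) = 7/4 + 1
Computing step by step:
After adding M[1,1]: 7/4
After adding M[2,2]: 11/4
Tr(M) = 11/4

11/4


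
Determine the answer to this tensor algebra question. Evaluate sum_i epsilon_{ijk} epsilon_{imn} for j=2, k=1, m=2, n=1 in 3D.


Using the identity: epsilon_{ijk} epsilon_{imn} = delta_{jm} delta_{kn} - delta_{jn} delta_{km}.
delta_{22} = 1
delta_{11} = 1
delta_{21} = 0
delta_{12} = 0
Result = 1 * 1 - 0 * 0 = 1 - 0 = 1

1


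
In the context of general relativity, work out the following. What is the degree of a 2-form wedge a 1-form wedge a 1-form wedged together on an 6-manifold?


The degree of a wedge product is the sum of the degrees of the individual forms.
Degrees: 2, 1, 1
Total degree = 2 + 1 + 1 = 4

4


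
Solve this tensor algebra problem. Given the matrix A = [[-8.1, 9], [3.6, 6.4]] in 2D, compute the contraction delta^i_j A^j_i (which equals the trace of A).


The contraction (trace) of a rank-2 tensor is the sum of its diagonal elements.
Diagonal entries: A[1,1] = -8.1, A[2,2] = 6.4
Tr(A) = -8.1 + 6.4 = -1.7

-1.7


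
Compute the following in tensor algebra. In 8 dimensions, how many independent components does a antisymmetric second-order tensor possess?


A antisymmetric rank-2 tensor in d dimensions has d(d-1)/2 independent components.
d = 8
d(d-1)/2 = 8 * 7 / 2 = 56 / 2 = 28

28


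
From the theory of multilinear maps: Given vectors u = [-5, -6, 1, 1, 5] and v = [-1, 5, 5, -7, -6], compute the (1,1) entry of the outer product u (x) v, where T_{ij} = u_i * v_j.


The outer product entry T_{ij} = u_i * v_j.
We need i=1, j=1.
u_1 = -5, v_1 = -1
T_{1,1} = -5 * -1 = 5

5


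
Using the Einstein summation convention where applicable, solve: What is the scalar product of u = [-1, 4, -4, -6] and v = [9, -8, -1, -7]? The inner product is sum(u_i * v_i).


The inner product u . v = sum of u_i * v_i.
Term-by-term: -1 * 9, 4 * -8, -4 * -1, -6 * -7
Products: -9, -32, 4, 42
Sum = -9 + -32 + 4 + 42 = 5

5


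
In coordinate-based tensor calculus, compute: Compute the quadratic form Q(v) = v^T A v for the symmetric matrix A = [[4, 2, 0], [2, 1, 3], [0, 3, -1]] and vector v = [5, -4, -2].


First compute Av:
(Av)_1 = 4*5 + 2*-4 + 0*-2 = 12
(Av)_2 = 2*5 + 1*-4 + 3*-2 = 0
(Av)_3 = 0*5 + 3*-4 + -1*-2 = -10
Av = [12, 0, -10]
Then v^T (Av) = 5*12 + -4*0 + -2*-10
= 60 + 0 + 20 = 80

80


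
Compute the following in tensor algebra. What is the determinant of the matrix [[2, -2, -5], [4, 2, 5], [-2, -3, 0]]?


Expanding along the first row, det(A) = a11*M_11 - a12*M_12 + a13*M_13, where M_1j is the (1,j) minor.
Minor M_11 = 2*0 - 5*-3 = 15
Minor M_12 = 4*0 - 5*-2 = 10
Minor M_13 = 4*-3 - 2*-2 = -8
det = 2*(15) - -2*(10) + -5*(-8)
    = 30 - -20 + 40
    = 90

90


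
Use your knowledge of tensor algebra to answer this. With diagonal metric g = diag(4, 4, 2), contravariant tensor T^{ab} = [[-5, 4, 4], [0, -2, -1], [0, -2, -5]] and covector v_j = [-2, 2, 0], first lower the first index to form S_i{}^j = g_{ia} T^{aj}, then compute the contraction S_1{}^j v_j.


Step 1: lower the first index. For a diagonal metric, g_{ia} T^{aj} = g_{ii} T^{ij} (no sum on i).
g_{11} = 4
S_1{}^1 = 4 * T^{11} = 4 * -5 = -20
S_1{}^2 = 4 * T^{12} = 4 * 4 = 16
S_1{}^3 = 4 * T^{13} = 4 * 4 = 16
Step 2: contract S_1{}^j with v_j.
S_1{}^1 * v_1 = -20 * -2 = 40
S_1{}^2 * v_2 = 16 * 2 = 32
S_1{}^3 * v_3 = 16 * 0 = 0
Result = 40 + 32 + 0 = 72

72


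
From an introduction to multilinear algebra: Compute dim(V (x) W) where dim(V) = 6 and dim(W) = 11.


The dimension of a tensor product is the product of dimensions.
dim(V) = 6, dim(W) = 11
dim(V (x) W) = 6 * 11 = 66

66


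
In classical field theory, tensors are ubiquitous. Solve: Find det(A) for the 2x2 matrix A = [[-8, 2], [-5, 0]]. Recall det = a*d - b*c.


For a 2x2 matrix [[a, b], [c, d]], det = a*d - b*c.
a = -8, b = 2, c = -5, d = 0
a*d = -8 * 0 = 0
b*c = 2 * -5 = -10
det = 0 - -10 = 10

10


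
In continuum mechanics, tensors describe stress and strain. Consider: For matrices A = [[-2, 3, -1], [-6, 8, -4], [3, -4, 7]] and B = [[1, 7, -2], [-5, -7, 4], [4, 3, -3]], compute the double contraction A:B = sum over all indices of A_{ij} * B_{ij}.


A:B = sum over all i,j of A_{ij} * B_{ij}.
Row 1: -2*1=-2, 3*7=21, -1*-2=2 => row sum = 21
Row 2: -6*-5=30, 8*-7=-56, -4*4=-16 => row sum = -42
Row 3: 3*4=12, -4*3=-12, 7*-3=-21 => row sum = -21
Total = 21 + -42 + -21 = -42

-42


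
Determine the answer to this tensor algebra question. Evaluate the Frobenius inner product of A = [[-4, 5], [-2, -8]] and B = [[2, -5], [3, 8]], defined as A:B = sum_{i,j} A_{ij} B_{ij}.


A:B = sum over all i,j of A_{ij} * B_{ij}.
Row 1: -4*2=-8, 5*-5=-25 => row sum = -33
Row 2: -2*3=-6, -8*8=-64 => row sum = -70
Total = -33 + -70 = -103

-103


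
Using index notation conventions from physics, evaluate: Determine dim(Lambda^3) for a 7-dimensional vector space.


The dimension of the space of p-forms on an n-dimensional space is C(n, p).
n = 7, p = 3
C(7, 3) = 7! / (3! * 4!) = 35

35


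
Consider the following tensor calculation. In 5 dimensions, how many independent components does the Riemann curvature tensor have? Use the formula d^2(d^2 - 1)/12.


The Riemann tensor in d dimensions has d^2(d^2 - 1)/12 independent components.
d = 5, so d^2 = 25
d^2 - 1 = 24
d^2(d^2 - 1) = 25 * 24 = 600
Divide by 12: 600 / 12 = 50

50


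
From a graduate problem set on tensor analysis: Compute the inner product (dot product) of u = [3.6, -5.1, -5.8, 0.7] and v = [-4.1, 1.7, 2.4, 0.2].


The inner product u . v = sum of u_i * v_i.
Term-by-term: 3.6 * -4.1, -5.1 * 1.7, -5.8 * 2.4, 0.7 * 0.2
Products: -14.76, -8.67, -13.92, 0.14
Sum = -14.76 + -8.67 + -13.92 + 0.14 = -37.21

-37.21


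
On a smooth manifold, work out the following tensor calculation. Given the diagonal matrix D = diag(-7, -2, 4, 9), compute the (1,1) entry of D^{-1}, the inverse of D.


For a diagonal matrix, the inverse has entries (D^{-1})_{ii} = 1/d_{ii}.
The diagonal entries are: d_{11} = -7, d_{22} = -2, d_{33} = 4, d_{44} = 9
We need (D^{-1})_{11} = 1/d_{11} = 1/-7 = -1/7

-1/7


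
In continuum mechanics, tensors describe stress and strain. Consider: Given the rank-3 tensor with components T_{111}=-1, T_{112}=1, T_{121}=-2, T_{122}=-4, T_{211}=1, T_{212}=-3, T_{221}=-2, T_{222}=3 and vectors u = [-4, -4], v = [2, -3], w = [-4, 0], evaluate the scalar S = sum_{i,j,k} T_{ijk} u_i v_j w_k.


S = sum over i,j,k of T_{ijk} u_i v_j w_k. Expanding all 8 terms:
T_{111}*u_1*v_1*w_1 = -1*-4*2*-4 = -32  (running total: -32)
T_{112}*u_1*v_1*w_2 = 1*-4*2*0 = 0  (running total: -32)
T_{121}*u_1*v_2*w_1 = -2*-4*-3*-4 = 96  (running total: 64)
T_{122}*u_1*v_2*w_2 = -4*-4*-3*0 = 0  (running total: 64)
T_{211}*u_2*v_1*w_1 = 1*-4*2*-4 = 32  (running total: 96)
T_{212}*u_2*v_1*w_2 = -3*-4*2*0 = 0  (running total: 96)
T_{221}*u_2*v_2*w_1 = -2*-4*-3*-4 = 96  (running total: 192)
T_{222}*u_2*v_2*w_2 = 3*-4*-3*0 = 0  (running total: 192)
S = 192

192
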